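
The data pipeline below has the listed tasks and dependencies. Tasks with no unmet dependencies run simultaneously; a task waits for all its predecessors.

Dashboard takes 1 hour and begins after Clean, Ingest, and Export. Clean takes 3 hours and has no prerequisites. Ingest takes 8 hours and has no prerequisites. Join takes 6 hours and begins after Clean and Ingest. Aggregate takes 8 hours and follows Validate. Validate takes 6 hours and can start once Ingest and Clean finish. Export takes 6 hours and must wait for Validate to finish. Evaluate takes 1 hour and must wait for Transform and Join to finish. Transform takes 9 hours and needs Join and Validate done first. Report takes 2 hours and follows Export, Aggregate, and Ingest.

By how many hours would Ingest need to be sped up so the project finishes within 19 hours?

5

Current finish: 24 hours; target: 19.
Ingest is on every critical path, so each hour cut from Ingest cuts the finish by one (this holds down to a finish of 19).
Need 24 − 19 = 5 hours off Ingest → Ingest becomes 3 hours, finish becomes 19.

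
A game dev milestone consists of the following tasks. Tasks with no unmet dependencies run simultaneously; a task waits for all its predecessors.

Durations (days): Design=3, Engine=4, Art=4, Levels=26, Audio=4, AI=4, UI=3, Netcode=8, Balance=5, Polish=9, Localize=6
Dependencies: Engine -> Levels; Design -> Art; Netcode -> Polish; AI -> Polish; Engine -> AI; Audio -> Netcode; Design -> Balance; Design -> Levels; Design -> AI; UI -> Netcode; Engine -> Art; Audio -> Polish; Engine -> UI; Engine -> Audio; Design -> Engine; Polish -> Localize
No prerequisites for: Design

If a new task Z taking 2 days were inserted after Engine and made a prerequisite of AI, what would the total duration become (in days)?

34

Originally the project takes 34 days.
With Z inserted, AI now waits for max(Design, Engine, Z).
New critical path: Design→Engine→Audio→Netcode→Polish→Localize = 3+4+4+8+9+6 = 34 ⇒ 34 days.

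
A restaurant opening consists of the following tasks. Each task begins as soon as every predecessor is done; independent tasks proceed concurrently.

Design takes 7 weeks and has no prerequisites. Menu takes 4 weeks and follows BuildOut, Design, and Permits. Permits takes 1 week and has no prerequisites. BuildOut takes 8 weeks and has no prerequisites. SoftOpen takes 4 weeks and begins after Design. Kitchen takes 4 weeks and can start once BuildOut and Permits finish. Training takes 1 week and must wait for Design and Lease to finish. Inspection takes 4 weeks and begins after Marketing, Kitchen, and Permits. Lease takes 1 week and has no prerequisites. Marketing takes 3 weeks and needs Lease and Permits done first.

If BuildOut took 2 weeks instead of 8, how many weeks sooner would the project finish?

5

Actual critical path: BuildOut→Kitchen→Inspection = 8+4+4 = 16 ⇒ 16 weeks.
BuildOut lies on that path, so at 2 weeks the path becomes 10 weeks.
The binding chain switches to Design→Menu = 7+4 = 11; finish 11 weeks.
Change in finish: 11 − 16 = -5 weeks.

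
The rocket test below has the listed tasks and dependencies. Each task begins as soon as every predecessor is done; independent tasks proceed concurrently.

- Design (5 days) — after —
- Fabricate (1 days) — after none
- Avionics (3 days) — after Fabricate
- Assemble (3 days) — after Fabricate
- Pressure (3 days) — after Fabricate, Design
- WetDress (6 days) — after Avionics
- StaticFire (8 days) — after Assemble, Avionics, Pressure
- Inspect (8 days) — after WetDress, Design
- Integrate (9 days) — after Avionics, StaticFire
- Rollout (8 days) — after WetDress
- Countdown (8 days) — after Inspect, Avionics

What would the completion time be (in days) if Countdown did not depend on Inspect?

Original critical path: Fabricate→Avionics→WetDress→Inspect→Countdown = 1+3+6+8+8 = 26 ⇒ 26 days.
Without Inspect→Countdown, Countdown's earliest start moves from 18 to 4.
New critical path: Design→Pressure→StaticFire→Integrate = 5+3+8+9 = 25 ⇒ 25 days.

25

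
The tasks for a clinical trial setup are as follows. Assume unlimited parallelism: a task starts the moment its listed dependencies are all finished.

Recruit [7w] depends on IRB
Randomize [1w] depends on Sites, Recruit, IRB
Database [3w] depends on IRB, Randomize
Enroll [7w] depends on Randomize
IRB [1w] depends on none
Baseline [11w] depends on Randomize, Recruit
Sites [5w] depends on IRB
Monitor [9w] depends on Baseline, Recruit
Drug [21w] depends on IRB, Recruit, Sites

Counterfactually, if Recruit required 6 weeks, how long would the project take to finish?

28

Baseline: IRB→Recruit→Randomize→Baseline→Monitor = 1+7+1+11+9 = 29 → 29 weeks.
Recruit lies on that path, so at 6 weeks the path becomes 28 weeks.
The critical path is still IRB→Recruit→Randomize→Baseline→Monitor; finish is now 28 weeks.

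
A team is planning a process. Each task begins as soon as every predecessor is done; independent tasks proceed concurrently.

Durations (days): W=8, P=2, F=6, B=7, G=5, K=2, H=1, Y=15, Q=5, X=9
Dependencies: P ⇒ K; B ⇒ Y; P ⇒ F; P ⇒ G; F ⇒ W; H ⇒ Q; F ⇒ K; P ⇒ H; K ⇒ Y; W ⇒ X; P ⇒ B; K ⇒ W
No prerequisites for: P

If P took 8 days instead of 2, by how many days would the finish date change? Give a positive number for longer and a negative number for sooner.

6

The binding path is P→F→K→W→X = 2+6+2+8+9 = 27; finish at 27 days.
P lies on that path, so at 8 days the path becomes 33 days.
That remains the longest chain; total 33 days.
Change in finish: 33 − 27 = +6 days.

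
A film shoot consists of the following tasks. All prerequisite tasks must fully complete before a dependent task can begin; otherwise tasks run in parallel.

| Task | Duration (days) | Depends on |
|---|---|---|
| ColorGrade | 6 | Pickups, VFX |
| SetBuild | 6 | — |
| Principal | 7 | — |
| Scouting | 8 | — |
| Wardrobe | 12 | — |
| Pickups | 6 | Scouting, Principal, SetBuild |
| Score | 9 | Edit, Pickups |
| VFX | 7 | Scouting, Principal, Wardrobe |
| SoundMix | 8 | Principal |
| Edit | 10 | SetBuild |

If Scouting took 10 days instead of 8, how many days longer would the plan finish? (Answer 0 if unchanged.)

0

Actual critical path: SetBuild→Edit→Score = 6+10+9 = 25 ⇒ 25 days.
Scouting is off the critical path — its longest chain is 23 days, giving 2 of slack.
Now Scouting→Pickups→Score = 10+6+9 = 25 is longest, so the finish becomes 25 days.
Change in finish: 25 − 25 = +0 days.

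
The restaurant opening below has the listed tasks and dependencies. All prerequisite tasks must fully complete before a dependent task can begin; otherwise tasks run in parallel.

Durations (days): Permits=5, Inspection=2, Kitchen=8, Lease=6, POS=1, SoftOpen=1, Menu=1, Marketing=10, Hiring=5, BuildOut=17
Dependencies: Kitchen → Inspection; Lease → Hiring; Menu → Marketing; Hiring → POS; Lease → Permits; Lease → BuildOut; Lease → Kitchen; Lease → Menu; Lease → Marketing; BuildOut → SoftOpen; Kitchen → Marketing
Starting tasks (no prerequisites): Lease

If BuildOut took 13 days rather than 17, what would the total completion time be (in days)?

24

The binding path is Lease→BuildOut→SoftOpen = 6+17+1 = 24; finish at 24 days.
Since BuildOut is critical, the -4 change carries straight to that chain (now 20 days).
The binding chain switches to Lease→Kitchen→Marketing = 6+8+10 = 24; finish 24 days.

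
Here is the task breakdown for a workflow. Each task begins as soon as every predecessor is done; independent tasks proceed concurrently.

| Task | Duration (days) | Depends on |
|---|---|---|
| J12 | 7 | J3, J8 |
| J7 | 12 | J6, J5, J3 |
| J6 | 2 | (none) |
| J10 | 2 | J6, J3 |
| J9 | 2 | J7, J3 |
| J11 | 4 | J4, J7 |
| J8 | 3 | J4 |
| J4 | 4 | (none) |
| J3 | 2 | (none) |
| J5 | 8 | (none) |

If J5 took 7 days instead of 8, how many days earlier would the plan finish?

1

As given, the longest chain is J5→J7→J11 = 8+12+4 = 24, so the finish is 24 days.
Since J5 is critical, the -1 change carries straight to that chain (now 23 days).
That remains the longest chain; total 23 days.
Change in finish: 23 − 24 = -1 days.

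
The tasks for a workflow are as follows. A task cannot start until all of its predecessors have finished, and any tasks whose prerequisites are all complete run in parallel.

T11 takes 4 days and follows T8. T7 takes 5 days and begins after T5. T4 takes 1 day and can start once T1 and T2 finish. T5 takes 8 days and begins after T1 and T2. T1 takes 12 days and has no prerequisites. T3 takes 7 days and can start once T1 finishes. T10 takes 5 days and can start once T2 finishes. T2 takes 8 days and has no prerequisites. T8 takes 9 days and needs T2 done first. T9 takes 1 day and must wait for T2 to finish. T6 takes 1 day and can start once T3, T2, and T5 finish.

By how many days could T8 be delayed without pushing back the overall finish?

4

Critical path: T1→T5→T7 = 12+8+5 = 25, so the finish is 25 days.
Longest path through T8: 21 days (earliest finish 17, latest finish 21).
So T8 can slip 21 − 17 = 4 days.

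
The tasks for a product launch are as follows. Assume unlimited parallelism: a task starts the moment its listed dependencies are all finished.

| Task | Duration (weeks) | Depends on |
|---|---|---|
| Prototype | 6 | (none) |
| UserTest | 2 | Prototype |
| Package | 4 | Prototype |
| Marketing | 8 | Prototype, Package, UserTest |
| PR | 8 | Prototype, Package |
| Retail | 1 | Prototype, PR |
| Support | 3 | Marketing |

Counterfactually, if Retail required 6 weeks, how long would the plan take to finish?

Actual critical path: Prototype→Package→Marketing→Support = 6+4+8+3 = 21 ⇒ 21 weeks.
The longest path through Retail is only 19 weeks, so Retail has float 2.
Now Prototype→Package→PR→Retail = 6+4+8+6 = 24 is longest, so the finish becomes 24 weeks.

24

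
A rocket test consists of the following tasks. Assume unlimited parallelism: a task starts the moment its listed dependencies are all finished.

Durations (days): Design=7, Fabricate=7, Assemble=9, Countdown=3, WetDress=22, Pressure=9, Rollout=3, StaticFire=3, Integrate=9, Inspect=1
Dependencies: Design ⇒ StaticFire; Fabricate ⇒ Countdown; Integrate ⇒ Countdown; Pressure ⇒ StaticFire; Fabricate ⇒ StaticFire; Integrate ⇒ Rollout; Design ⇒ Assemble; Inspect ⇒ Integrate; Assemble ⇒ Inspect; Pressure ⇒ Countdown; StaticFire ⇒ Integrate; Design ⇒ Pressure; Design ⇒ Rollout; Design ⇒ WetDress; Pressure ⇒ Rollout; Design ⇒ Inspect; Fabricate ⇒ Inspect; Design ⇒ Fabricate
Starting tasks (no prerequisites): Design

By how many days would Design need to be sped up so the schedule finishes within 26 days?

Current finish: 31 days; target: 26.
Design is on every critical path, so each day cut from Design cuts the finish by one (this holds down to a finish of 25).
Need 31 − 26 = 5 days off Design → Design becomes 2 days, finish becomes 26.

5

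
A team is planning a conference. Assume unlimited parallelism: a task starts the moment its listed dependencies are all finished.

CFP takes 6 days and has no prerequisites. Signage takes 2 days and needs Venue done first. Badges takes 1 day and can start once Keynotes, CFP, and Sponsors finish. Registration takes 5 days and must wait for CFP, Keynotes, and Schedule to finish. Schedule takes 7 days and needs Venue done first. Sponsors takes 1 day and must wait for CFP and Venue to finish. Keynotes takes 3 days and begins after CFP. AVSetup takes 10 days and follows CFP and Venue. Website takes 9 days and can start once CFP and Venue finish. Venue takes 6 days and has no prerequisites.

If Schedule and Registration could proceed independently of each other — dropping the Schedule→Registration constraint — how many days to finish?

16

With the dependency in place, Venue→Schedule→Registration = 6+7+5 = 18 sets the finish at 18 days.
Without Schedule→Registration, Registration's earliest start moves from 13 to 9.
New critical path: Venue→AVSetup = 6+10 = 16 ⇒ 16 days.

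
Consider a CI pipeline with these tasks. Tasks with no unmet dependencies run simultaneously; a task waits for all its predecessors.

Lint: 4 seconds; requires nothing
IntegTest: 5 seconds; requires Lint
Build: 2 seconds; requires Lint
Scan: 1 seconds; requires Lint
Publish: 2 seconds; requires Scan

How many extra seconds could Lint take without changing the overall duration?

Lint→IntegTest = 4+5 = 9 sets the makespan at 9 seconds.
The longest chain containing Lint totals 9 seconds.
Slack of Lint = 0 − 0 = 0 seconds.

0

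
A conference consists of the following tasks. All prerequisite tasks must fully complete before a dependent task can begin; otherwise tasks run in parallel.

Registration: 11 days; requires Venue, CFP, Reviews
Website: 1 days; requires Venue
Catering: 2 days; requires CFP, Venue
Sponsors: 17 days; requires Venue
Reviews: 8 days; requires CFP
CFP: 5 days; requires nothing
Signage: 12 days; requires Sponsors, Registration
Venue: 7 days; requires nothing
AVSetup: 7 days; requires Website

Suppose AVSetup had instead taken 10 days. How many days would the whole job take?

36

As given, the longest chain is Venue→Sponsors→Signage = 7+17+12 = 36, so the finish is 36 days.
AVSetup has 21 days of float (longest path through it is 15).
That remains the longest chain; total 36 days.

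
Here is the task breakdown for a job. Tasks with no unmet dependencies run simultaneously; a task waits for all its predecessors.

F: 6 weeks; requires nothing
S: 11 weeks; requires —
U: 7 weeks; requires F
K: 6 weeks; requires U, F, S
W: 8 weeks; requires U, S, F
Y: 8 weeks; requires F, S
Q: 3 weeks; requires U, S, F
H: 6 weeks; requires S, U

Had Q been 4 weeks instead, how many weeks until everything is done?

21

The binding path is F→U→W = 6+7+8 = 21; finish at 21 weeks.
Q is off the critical path — its longest chain is 16 weeks, giving 5 of slack.
That remains the longest chain; total 21 weeks.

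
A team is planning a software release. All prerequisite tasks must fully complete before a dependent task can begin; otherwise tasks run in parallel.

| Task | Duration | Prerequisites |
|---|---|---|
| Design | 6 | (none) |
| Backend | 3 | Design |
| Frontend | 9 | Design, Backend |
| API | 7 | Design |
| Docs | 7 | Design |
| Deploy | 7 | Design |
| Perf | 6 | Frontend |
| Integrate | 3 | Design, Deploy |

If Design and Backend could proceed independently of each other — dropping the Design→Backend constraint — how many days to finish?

21

Before: longest chain Design→Backend→Frontend→Perf = 6+3+9+6 = 24, finish 24.
Without Design→Backend, Backend's earliest start moves from 6 to 0.
New critical path: Design→Frontend→Perf = 6+9+6 = 21 ⇒ 21 days.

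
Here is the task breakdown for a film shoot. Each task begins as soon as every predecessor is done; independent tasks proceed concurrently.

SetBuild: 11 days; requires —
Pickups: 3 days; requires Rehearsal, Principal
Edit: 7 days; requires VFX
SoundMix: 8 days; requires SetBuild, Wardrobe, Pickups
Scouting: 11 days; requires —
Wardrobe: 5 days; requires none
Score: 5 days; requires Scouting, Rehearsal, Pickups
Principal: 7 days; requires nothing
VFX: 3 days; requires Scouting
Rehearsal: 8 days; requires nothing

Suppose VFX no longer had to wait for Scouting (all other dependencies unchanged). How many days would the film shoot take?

With the dependency in place, Scouting→VFX→Edit = 11+3+7 = 21 sets the finish at 21 days.
Without Scouting→VFX, VFX's earliest start moves from 11 to 0.
New critical path: SetBuild→SoundMix = 11+8 = 19 ⇒ 19 days.

19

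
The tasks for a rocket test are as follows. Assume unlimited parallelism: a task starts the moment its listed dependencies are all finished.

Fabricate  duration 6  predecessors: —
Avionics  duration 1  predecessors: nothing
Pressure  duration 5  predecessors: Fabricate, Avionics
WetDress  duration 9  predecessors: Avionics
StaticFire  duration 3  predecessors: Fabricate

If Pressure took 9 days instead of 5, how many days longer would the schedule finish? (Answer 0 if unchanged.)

Critical path before the change: Fabricate→Pressure = 6+5 = 11 giving 11 days.
Pressure lies on that path, so at 9 days the path becomes 15 days.
The critical path is still Fabricate→Pressure; finish is now 15 days.
Change in finish: 15 − 11 = +4 days.

4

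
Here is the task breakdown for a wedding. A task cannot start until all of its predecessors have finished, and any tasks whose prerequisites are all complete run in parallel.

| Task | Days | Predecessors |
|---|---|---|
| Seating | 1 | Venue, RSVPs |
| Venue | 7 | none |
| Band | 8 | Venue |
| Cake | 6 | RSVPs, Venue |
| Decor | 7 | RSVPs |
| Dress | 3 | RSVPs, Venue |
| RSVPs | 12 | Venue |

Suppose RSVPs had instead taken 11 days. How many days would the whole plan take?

The binding path is Venue→RSVPs→Decor = 7+12+7 = 26; finish at 26 days.
RSVPs lies on that path, so at 11 days the path becomes 25 days.
No other chain overtakes it, so the finish is 25 days.

25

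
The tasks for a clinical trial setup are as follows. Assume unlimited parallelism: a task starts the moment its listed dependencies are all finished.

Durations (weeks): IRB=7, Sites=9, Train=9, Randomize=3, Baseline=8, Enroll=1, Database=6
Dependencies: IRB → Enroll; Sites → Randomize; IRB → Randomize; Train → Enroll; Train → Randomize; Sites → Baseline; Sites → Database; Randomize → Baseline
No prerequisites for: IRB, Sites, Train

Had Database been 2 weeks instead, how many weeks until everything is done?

Actual critical path: Sites→Randomize→Baseline = 9+3+8 = 20 ⇒ 20 weeks.
Database has 5 weeks of float (longest path through it is 15).
That remains the longest chain; total 20 weeks.

20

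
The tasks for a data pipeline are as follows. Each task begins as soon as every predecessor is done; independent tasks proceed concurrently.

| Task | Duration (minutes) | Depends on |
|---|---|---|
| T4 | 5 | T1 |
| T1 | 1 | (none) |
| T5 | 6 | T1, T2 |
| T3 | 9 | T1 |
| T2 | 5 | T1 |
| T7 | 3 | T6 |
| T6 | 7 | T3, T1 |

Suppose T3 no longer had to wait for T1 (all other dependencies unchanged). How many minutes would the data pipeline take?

Original critical path: T1→T3→T6→T7 = 1+9+7+3 = 20 ⇒ 20 minutes.
Without T1→T3, T3's earliest start moves from 1 to 0.
New critical path: T3→T6→T7 = 9+7+3 = 19 ⇒ 19 minutes.

19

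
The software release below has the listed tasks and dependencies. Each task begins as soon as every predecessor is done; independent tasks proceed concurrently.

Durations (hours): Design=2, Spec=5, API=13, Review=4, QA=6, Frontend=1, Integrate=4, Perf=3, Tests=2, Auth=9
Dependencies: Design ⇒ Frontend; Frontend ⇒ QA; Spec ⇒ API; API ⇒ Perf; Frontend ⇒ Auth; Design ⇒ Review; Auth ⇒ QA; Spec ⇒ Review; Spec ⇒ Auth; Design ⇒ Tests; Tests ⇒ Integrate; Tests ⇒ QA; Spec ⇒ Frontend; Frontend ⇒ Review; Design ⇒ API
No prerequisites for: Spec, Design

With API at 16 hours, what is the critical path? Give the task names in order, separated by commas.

Critical path before the change: Spec→API→Perf = 5+13+3 = 21 giving 21 hours.
API is on the critical path; changing it to 16 makes that path 24 hours.
The critical path is still Spec→API→Perf; finish is now 24 hours.

Spec, API, Perf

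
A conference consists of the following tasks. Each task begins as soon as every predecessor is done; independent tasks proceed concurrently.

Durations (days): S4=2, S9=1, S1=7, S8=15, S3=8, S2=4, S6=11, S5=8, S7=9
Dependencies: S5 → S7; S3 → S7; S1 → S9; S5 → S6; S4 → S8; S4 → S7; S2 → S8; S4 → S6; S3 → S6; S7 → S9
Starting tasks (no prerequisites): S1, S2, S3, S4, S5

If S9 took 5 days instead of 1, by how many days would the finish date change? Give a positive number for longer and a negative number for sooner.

As given, the longest chain is S2→S8 = 4+15 = 19, so the finish is 19 days.
S9 is off the critical path — its longest chain is 18 days, giving 1 of slack.
The binding chain switches to S3→S7→S9 = 8+9+5 = 22; finish 22 days.
Change in finish: 22 − 19 = +3 days.

3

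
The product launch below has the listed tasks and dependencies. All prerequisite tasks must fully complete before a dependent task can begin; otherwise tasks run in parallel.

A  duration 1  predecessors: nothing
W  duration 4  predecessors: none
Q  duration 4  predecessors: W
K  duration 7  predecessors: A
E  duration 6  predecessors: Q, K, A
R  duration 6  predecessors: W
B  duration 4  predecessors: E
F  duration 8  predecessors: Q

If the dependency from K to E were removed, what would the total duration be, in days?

18

Before: longest chain A→K→E→B = 1+7+6+4 = 18, finish 18.
Dropping K→E doesn't change E's earliest start (8); another predecessor still binds.
The longest chain is now W→Q→E→B = 4+4+6+4 = 18, so the project takes 18 days.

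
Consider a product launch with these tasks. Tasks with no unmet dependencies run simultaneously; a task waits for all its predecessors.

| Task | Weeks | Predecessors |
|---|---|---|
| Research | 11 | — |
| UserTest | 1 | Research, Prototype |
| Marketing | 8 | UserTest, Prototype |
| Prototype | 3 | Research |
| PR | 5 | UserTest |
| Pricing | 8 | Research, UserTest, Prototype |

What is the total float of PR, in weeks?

Critical path: Research→Prototype→UserTest→Pricing = 11+3+1+8 = 23, so the finish is 23 weeks.
Longest path through PR: 20 weeks (earliest finish 20, latest finish 23).
Slack of PR = 18 − 15 = 3 weeks.

3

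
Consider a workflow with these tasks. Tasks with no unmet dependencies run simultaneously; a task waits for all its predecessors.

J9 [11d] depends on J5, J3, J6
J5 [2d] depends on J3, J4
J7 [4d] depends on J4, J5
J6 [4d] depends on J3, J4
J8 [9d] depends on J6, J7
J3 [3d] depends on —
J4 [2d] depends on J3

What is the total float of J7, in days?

The longest chain is J3→J4→J5→J7→J8 = 3+2+2+4+9 = 20; overall finish 20 days.
J7 finishes as early as 11 and must finish by 11.
So J7 can slip 11 − 11 = 0 days.

0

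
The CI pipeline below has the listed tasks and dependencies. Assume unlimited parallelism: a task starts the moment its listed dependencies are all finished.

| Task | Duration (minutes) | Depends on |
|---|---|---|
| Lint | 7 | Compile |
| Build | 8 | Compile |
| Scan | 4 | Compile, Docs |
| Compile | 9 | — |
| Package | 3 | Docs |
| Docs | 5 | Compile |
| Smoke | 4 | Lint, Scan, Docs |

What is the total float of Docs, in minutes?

Compile→Docs→Scan→Smoke = 9+5+4+4 = 22 sets the makespan at 22 minutes.
Docs finishes as early as 14 and must finish by 14.
So Docs can slip 14 − 14 = 0 minutes.

0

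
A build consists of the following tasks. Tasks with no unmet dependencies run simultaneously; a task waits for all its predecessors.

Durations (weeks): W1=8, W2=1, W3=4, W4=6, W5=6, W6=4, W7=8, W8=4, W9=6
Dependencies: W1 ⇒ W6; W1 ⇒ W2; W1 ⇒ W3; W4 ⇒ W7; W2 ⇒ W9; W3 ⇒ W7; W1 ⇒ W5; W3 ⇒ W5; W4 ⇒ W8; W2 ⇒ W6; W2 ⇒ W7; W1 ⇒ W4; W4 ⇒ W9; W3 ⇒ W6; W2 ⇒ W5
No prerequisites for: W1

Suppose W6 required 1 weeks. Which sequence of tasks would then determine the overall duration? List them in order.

The binding path is W1→W4→W7 = 8+6+8 = 22; finish at 22 weeks.
The longest path through W6 is only 16 weeks, so W6 has float 6.
That remains the longest chain; total 22 weeks.

W1, W4, W7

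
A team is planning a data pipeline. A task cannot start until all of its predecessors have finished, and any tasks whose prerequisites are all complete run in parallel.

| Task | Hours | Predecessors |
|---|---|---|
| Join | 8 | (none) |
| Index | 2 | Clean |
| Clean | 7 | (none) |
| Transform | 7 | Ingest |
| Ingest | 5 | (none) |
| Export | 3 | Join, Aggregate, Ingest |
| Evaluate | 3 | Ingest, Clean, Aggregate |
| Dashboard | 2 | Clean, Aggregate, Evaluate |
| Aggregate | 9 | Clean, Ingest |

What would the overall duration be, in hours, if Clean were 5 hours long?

As given, the longest chain is Clean→Aggregate→Evaluate→Dashboard = 7+9+3+2 = 21, so the finish is 21 hours.
Since Clean is critical, the -2 change carries straight to that chain (now 19 hours).
Now Ingest→Aggregate→Evaluate→Dashboard = 5+9+3+2 = 19 is longest, so the finish becomes 19 hours.

19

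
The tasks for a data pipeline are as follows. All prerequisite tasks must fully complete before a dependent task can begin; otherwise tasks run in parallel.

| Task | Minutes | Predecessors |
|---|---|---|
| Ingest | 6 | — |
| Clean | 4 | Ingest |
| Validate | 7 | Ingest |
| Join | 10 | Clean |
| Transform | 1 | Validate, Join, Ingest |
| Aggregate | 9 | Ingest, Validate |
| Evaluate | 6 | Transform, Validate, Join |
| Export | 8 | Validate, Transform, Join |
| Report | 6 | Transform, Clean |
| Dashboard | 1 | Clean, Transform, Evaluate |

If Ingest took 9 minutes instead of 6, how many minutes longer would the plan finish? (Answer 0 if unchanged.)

Actual critical path: Ingest→Clean→Join→Transform→Export = 6+4+10+1+8 = 29 ⇒ 29 minutes.
Ingest is on the critical path; changing it to 9 makes that path 32 minutes.
The critical path is still Ingest→Clean→Join→Transform→Export; finish is now 32 minutes.
Change in finish: 32 − 29 = +3 minutes.

3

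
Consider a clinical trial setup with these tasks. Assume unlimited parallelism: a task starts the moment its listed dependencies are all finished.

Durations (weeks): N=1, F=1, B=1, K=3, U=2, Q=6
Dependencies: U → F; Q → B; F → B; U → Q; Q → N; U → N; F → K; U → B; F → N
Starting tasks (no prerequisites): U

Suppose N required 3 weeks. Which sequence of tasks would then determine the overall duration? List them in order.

U, Q, N

Baseline: U→Q→N = 2+6+1 = 9 → 9 weeks.
N lies on that path, so at 3 weeks the path becomes 11 weeks.
The critical path is still U→Q→N; finish is now 11 weeks.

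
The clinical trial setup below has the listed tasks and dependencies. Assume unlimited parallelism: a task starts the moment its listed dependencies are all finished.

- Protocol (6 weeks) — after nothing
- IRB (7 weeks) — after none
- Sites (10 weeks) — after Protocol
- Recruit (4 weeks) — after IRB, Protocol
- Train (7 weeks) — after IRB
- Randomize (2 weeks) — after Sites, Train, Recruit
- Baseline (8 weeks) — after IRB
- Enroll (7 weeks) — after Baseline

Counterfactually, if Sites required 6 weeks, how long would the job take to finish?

As given, the longest chain is IRB→Baseline→Enroll = 7+8+7 = 22, so the finish is 22 weeks.
Sites is off the critical path — its longest chain is 18 weeks, giving 4 of slack.
That remains the longest chain; total 22 weeks.

22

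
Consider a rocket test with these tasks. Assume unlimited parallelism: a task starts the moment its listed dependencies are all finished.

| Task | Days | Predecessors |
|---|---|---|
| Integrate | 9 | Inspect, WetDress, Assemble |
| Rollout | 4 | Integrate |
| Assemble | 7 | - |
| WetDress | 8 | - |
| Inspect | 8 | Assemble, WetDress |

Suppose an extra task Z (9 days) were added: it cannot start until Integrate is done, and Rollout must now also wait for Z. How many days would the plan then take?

38

Originally the plan takes 29 days.
With Z inserted, Rollout now waits for max(Integrate, Z).
New critical path: WetDress→Inspect→Integrate→Z→Rollout = 8+8+9+9+4 = 38 ⇒ 38 days.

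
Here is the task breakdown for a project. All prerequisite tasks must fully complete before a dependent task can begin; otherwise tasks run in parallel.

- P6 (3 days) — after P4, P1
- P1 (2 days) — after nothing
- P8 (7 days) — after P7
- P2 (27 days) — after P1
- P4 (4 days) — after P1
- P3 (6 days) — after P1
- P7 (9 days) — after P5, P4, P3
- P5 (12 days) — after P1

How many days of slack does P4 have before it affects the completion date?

Critical path: P1→P5→P7→P8 = 2+12+9+7 = 30, so the finish is 30 days.
P4 finishes as early as 6 and must finish by 14.
Float = 30 − 22 = 8.

8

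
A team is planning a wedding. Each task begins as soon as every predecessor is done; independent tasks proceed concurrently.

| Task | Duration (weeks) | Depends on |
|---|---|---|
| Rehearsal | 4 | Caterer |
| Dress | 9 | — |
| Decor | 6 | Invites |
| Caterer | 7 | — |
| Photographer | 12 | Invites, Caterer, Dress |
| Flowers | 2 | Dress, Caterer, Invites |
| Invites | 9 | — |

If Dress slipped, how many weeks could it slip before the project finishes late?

Critical path: Invites→Photographer = 9+12 = 21, so the finish is 21 weeks.
Longest path through Dress: 21 weeks (earliest finish 9, latest finish 9).
So Dress can slip 9 − 9 = 0 weeks.

0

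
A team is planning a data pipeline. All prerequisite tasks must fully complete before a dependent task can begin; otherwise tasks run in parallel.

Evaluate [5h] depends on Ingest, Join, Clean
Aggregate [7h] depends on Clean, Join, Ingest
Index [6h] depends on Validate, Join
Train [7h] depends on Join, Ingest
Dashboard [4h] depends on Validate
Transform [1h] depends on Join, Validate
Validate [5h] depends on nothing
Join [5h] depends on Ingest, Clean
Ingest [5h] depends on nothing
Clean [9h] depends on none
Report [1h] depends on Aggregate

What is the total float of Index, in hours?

The longest chain is Clean→Join→Aggregate→Report = 9+5+7+1 = 22; overall finish 22 hours.
Longest path through Index: 20 hours (earliest finish 20, latest finish 22).
Float = 22 − 20 = 2.

2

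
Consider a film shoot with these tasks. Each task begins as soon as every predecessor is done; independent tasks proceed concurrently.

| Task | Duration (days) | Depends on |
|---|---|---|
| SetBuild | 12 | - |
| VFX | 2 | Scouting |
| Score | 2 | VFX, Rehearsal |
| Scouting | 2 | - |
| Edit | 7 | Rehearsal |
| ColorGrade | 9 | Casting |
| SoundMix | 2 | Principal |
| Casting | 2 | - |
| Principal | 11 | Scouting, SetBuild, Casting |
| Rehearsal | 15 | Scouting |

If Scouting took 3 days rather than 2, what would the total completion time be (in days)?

Actual critical path: SetBuild→Principal→SoundMix = 12+11+2 = 25 ⇒ 25 days.
Scouting has 1 day of float (longest path through it is 24).
The binding chain switches to Scouting→Rehearsal→Edit = 3+15+7 = 25; finish 25 days.

25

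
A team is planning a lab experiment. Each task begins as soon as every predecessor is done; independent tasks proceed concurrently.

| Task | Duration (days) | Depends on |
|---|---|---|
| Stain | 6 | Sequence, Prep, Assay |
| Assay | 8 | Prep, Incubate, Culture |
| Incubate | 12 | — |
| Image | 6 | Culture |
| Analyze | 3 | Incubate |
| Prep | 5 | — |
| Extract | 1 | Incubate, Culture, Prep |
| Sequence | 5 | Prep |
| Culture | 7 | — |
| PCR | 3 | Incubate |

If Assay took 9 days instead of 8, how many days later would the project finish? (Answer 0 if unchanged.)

Baseline: Incubate→Assay→Stain = 12+8+6 = 26 → 26 days.
Since Assay is critical, the +1 change carries straight to that chain (now 27 days).
No other chain overtakes it, so the finish is 27 days.
Change in finish: 27 − 26 = +1 days.

1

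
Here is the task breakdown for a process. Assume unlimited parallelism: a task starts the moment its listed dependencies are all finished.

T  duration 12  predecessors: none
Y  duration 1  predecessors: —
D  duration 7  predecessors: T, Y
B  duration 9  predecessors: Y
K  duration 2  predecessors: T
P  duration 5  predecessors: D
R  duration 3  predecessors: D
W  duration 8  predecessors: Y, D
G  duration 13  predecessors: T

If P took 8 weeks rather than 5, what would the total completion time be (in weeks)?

The binding path is T→D→W = 12+7+8 = 27; finish at 27 weeks.
The longest path through P is only 24 weeks, so P has float 3.
Now T→D→P = 12+7+8 = 27 is longest, so the finish becomes 27 weeks.

27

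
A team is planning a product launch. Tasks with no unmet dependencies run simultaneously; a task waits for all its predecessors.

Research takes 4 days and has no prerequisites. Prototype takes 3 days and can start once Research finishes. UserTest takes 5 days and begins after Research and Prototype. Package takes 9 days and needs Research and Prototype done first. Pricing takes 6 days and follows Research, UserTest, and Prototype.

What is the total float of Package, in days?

2

The longest chain is Research→Prototype→UserTest→Pricing = 4+3+5+6 = 18; overall finish 18 days.
Package finishes as early as 16 and must finish by 18.
Slack of Package = 9 − 7 = 2 days.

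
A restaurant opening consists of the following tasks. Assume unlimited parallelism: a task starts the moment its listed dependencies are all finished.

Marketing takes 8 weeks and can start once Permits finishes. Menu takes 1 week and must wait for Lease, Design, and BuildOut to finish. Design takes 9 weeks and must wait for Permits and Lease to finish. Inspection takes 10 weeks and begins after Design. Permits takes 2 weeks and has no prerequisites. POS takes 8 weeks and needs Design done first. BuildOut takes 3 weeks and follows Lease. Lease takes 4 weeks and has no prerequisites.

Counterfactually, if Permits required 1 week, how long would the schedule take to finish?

23

Critical path before the change: Lease→Design→Inspection = 4+9+10 = 23 giving 23 weeks.
The longest path through Permits is only 21 weeks, so Permits has float 2.
That remains the longest chain; total 23 weeks.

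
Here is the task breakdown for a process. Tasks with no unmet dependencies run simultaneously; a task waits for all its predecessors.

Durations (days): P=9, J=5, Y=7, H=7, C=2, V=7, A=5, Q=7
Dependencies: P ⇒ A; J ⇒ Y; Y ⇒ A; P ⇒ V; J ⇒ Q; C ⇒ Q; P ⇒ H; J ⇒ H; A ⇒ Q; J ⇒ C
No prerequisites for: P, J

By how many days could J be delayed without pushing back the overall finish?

J→Y→A→Q = 5+7+5+7 = 24 sets the makespan at 24 days.
The longest chain containing J totals 24 days.
Float = 24 − 24 = 0.

0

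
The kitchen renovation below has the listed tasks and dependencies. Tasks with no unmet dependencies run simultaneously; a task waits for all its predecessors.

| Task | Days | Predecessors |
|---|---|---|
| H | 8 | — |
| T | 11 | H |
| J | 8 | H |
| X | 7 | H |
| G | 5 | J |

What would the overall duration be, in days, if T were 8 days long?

Baseline: H→J→G = 8+8+5 = 21 → 21 days.
The longest path through T is only 19 days, so T has float 2.
The critical path is still H→J→G; finish is now 21 days.

21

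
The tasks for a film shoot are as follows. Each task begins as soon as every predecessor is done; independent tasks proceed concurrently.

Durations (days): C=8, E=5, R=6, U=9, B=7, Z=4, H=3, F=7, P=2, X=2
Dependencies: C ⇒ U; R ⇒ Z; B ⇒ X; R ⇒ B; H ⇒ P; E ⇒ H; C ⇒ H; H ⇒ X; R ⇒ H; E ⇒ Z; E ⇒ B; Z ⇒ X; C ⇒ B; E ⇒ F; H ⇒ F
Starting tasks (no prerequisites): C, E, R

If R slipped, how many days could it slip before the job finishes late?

2

C→H→F = 8+3+7 = 18 sets the makespan at 18 days.
Longest path through R: 16 days (earliest finish 6, latest finish 8).
Float = 18 − 16 = 2.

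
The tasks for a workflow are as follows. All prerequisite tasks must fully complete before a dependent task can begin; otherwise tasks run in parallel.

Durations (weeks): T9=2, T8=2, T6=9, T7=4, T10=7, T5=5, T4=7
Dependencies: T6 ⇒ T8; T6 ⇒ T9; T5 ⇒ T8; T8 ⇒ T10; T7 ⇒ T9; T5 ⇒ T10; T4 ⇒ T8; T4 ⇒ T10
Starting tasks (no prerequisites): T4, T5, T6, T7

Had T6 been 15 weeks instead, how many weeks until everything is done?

24

The binding path is T6→T8→T10 = 9+2+7 = 18; finish at 18 weeks.
T6 is on the critical path; changing it to 15 makes that path 24 weeks.
The critical path is still T6→T8→T10; finish is now 24 weeks.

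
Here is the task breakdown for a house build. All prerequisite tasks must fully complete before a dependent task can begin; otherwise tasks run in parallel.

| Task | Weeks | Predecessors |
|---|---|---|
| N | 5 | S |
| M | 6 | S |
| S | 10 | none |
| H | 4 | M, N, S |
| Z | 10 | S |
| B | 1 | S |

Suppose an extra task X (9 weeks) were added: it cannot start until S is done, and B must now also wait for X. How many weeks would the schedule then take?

20

Originally the schedule takes 20 weeks.
With X inserted, B now waits for max(S, X).
New critical path: S→X→B = 10+9+1 = 20 ⇒ 20 weeks.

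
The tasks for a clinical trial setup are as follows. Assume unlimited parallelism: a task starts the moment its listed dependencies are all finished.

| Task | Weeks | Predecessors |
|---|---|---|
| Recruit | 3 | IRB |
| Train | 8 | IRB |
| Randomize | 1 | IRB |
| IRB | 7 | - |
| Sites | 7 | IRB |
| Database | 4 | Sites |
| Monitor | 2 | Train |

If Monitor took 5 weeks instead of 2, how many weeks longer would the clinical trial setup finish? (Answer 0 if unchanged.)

2

Actual critical path: IRB→Sites→Database = 7+7+4 = 18 ⇒ 18 weeks.
The longest path through Monitor is only 17 weeks, so Monitor has float 1.
New critical path: IRB→Train→Monitor = 7+8+5 = 20 ⇒ 20 weeks.
Change in finish: 20 − 18 = +2 weeks.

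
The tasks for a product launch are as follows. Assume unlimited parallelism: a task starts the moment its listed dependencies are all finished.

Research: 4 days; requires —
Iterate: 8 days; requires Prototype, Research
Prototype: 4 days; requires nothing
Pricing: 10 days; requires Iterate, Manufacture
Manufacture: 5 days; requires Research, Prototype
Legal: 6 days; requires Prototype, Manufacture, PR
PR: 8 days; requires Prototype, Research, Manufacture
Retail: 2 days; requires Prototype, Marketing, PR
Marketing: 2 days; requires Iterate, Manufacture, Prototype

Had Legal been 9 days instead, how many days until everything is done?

26

Baseline: Research→Manufacture→PR→Legal = 4+5+8+6 = 23 → 23 days.
Legal lies on that path, so at 9 days the path becomes 26 days.
The critical path is still Research→Manufacture→PR→Legal; finish is now 26 days.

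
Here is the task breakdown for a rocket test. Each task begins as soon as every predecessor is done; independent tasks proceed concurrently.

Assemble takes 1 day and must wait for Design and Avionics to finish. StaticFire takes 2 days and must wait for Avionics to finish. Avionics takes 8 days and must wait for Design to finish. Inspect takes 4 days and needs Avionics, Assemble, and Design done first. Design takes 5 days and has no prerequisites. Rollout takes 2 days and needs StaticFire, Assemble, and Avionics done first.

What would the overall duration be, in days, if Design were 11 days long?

24

As given, the longest chain is Design→Avionics→Assemble→Inspect = 5+8+1+4 = 18, so the finish is 18 days.
Design lies on that path, so at 11 days the path becomes 24 days.
The critical path is still Design→Avionics→Assemble→Inspect; finish is now 24 days.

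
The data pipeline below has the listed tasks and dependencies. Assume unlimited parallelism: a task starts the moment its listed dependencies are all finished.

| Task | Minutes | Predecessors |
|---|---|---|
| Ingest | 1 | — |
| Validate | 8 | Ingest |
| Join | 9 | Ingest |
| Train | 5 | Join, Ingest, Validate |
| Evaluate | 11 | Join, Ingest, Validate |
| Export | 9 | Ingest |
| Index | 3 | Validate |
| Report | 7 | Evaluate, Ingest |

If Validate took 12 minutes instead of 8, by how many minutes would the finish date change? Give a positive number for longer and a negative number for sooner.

Baseline: Ingest→Join→Evaluate→Report = 1+9+11+7 = 28 → 28 minutes.
Validate has 1 minute of float (longest path through it is 27).
New critical path: Ingest→Validate→Evaluate→Report = 1+12+11+7 = 31 ⇒ 31 minutes.
Change in finish: 31 − 28 = +3 minutes.

3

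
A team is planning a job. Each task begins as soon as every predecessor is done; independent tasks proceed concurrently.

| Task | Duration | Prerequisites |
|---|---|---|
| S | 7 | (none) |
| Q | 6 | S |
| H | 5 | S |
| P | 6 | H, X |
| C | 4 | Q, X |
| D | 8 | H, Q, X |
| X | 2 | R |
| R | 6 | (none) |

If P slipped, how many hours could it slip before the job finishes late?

3

Critical path: S→Q→D = 7+6+8 = 21, so the finish is 21 hours.
The longest chain containing P totals 18 hours.
So P can slip 21 − 18 = 3 hours.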